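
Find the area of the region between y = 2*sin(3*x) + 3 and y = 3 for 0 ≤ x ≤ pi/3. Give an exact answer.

4/3

On [0, pi/3], (2*sin(3*x) + 3) - (3) = 2*sin(3*x) is ≥ 0 throughout, so the area is a single integral of |2*sin(3*x)|.
∫[0,pi/3] (2*sin(3*x)) dx = 4/3.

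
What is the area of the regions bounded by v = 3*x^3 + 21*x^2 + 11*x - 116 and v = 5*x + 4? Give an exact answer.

Set the curves equal: 3*x^3 + 21*x^2 + 11*x - 116 = 5*x + 4, so 3*x^3 + 21*x^2 + 6*x - 120 = 0, which factors as 3*(x - 2)*(x + 4)*(x + 5) = 0. The curves meet at x = -5, -4, 2.
On [-5, -4], v = 3*x^3 + 21*x^2 + 11*x - 116 is on top; that piece has area ∫[-5,-4] (3*x^3 + 21*x^2 + 6*x - 120) dx = 13/4.
On [-4, 2], v = 5*x + 4 is on top; that piece has area ∫[-4,2] (-(3*x^3 + 21*x^2 + 6*x - 120)) dx = 432.
Total enclosed area = 13/4 + 432 = 1741/4.

1741/4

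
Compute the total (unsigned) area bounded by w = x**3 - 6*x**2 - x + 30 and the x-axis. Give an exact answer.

407/4

The curve meets the x-axis where x**3 - 6*x**2 - x + 30 = 0, i.e. (x - 5)*(x - 3)*(x + 2) = 0, at x = -2, 3, 5.
On [-2, 3] the curve lies above the axis; ∫[-2,3] (x**3 - 6*x**2 - x + 30) dx = 375/4, giving area 375/4.
On [3, 5] the curve lies below the axis; ∫[3,5] (x**3 - 6*x**2 - x + 30) dx = -8, giving area 8.
Total area = 375/4 + 8 = 407/4.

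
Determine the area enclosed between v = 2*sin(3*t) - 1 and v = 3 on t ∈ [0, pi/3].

On [0, pi/3], (2*sin(3*t) - 1) - (3) = 2*sin(3*t) - 4 is ≤ 0 throughout, so the area is a single integral of |2*sin(3*t) - 4|.
∫[0,pi/3] (2*sin(3*t) - 4) dt = 4/3 - 4*pi/3; the area of that piece is -4/3 + 4*pi/3.

-4/3 + 4*pi/3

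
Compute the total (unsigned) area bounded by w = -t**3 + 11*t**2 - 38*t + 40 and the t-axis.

37/12

The curve meets the t-axis where -t**3 + 11*t**2 - 38*t + 40 = 0, i.e. -(t - 5)*(t - 4)*(t - 2) = 0, at t = 2, 4, 5.
On [2, 4] the curve lies below the axis; ∫[2,4] (-t**3 + 11*t**2 - 38*t + 40) dt = -8/3, giving area 8/3.
On [4, 5] the curve lies above the axis; ∫[4,5] (-t**3 + 11*t**2 - 38*t + 40) dt = 5/12, giving area 5/12.
Total area = 8/3 + 5/12 = 37/12.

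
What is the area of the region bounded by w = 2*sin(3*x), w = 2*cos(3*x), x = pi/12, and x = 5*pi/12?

On [pi/12, 5*pi/12], (2*sin(3*x)) - (2*cos(3*x)) = 2*sin(3*x) - 2*cos(3*x) is ≥ 0 throughout, so the area is a single integral of |2*sin(3*x) - 2*cos(3*x)|.
∫[pi/12,5*pi/12] (2*sin(3*x) - 2*cos(3*x)) dx = 4*sqrt(2)/3.

4*sqrt(2)/3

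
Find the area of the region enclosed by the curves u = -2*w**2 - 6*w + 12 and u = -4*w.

Both boundary curves give u as a function of w, so integrate with respect to w. Setting them equal: -2*w**2 - 2*w + 12 = 0, i.e. -2*(w - 2)*(w + 3) = 0, so they meet at w = -3, 2.
For w in [-3, 2], u = -2*w**2 - 6*w + 12 is on the right; area = ∫[-3,2] (-2*w**2 - 2*w + 12) dw = 125/3.

125/3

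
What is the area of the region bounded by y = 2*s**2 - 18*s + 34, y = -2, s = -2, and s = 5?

165

The difference (2*s**2 - 18*s + 34) - (-2) = 2*s**2 - 18*s + 36 changes sign at s = 3 inside [-2, 5], so split the integral there.
∫[-2,3] (2*s**2 - 18*s + 36) ds = 475/3.
∫[3,5] (2*s**2 - 18*s + 36) ds = -20/3; the area of that piece is 20/3.
Total area = 475/3 + 20/3 = 165.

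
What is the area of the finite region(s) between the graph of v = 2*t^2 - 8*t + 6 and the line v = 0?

8/3

The curve meets the t-axis where 2*t^2 - 8*t + 6 = 0, i.e. 2*(t - 3)*(t - 1) = 0, at t = 1, 3.
On [1, 3] the curve lies below the axis; ∫[1,3] (2*t^2 - 8*t + 6) dt = -8/3, giving area 8/3.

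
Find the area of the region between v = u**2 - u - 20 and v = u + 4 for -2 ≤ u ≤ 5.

434/3

On [-2, 5], (u**2 - u - 20) - (u + 4) = u**2 - 2*u - 24 is ≤ 0 throughout, so the area is a single integral of |u**2 - 2*u - 24|.
∫[-2,5] (u**2 - 2*u - 24) du = -434/3; the area of that piece is 434/3.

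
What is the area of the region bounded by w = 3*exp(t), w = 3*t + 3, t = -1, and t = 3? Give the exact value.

On [-1, 3], (3*exp(t)) - (3*t + 3) = -3*t + 3*exp(t) - 3 is ≥ 0 throughout, so the area is a single integral of |-3*t + 3*exp(t) - 3|.
∫[-1,3] (-3*t + 3*exp(t) - 3) dt = -24 - 3*exp(-1) + 3*exp(3).

-24 - 3*exp(-1) + 3*exp(3)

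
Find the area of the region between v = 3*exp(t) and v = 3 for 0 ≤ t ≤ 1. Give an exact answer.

-6 + 3*exp(1)

On [0, 1], (3*exp(t)) - (3) = 3*exp(t) - 3 is ≥ 0 throughout, so the area is a single integral of |3*exp(t) - 3|.
∫[0,1] (3*exp(t) - 3) dt = -6 + 3*exp(1).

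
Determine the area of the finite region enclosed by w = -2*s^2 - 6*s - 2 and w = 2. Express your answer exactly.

1/3

Set the curves equal: -2*s^2 - 6*s - 2 = 2, so -2*s^2 - 6*s - 4 = 0, which factors as -2*(s + 1)*(s + 2) = 0. The curves meet at s = -2, -1.
On [-2, -1], w = -2*s^2 - 6*s - 2 is on top; that piece has area ∫[-2,-1] (-2*s^2 - 6*s - 4) ds = 1/3.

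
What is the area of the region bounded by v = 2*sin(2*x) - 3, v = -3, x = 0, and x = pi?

4

The difference (2*sin(2*x) - 3) - (-3) = 2*sin(2*x) changes sign at x = pi/2 inside [0, pi], so split the integral there.
∫[0,pi/2] (2*sin(2*x)) dx = 2.
∫[pi/2,pi] (2*sin(2*x)) dx = -2; the area of that piece is 2.
Total area = 2 + 2 = 4.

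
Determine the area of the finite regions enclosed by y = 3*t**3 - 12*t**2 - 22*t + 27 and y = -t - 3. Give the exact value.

Set the curves equal: 3*t**3 - 12*t**2 - 22*t + 27 = -t - 3, so 3*t**3 - 12*t**2 - 21*t + 30 = 0, which factors as 3*(t - 5)*(t - 1)*(t + 2) = 0. The curves meet at t = -2, 1, 5.
On [-2, 1], y = 3*t**3 - 12*t**2 - 22*t + 27 is on top; that piece has area ∫[-2,1] (3*t**3 - 12*t**2 - 21*t + 30) dt = 297/4.
On [1, 5], y = -t - 3 is on top; that piece has area ∫[1,5] (-(3*t**3 - 12*t**2 - 21*t + 30)) dt = 160.
Total enclosed area = 297/4 + 160 = 937/4.

937/4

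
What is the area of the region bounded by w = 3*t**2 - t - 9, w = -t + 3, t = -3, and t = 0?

The difference (3*t**2 - t - 9) - (-t + 3) = 3*t**2 - 12 changes sign at t = -2 inside [-3, 0], so split the integral there.
∫[-3,-2] (3*t**2 - 12) dt = 7.
∫[-2,0] (3*t**2 - 12) dt = -16; the area of that piece is 16.
Total area = 7 + 16 = 23.

23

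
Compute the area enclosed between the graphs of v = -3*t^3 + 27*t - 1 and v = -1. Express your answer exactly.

Set the curves equal: -3*t^3 + 27*t - 1 = -1, so -3*t^3 + 27*t = 0, which factors as -3*t*(t - 3)*(t + 3) = 0. The curves meet at t = -3, 0, 3.
On [-3, 0], v = -1 is on top; that piece has area ∫[-3,0] (-(-3*t^3 + 27*t)) dt = 243/4.
On [0, 3], v = -3*t^3 + 27*t - 1 is on top; that piece has area ∫[0,3] (-3*t^3 + 27*t) dt = 243/4.
Total enclosed area = 243/4 + 243/4 = 243/2.

243/2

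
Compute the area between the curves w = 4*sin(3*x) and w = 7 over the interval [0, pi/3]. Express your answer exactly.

-8/3 + 7*pi/3

On [0, pi/3], (4*sin(3*x)) - (7) = 4*sin(3*x) - 7 is ≤ 0 throughout, so the area is a single integral of |4*sin(3*x) - 7|.
∫[0,pi/3] (4*sin(3*x) - 7) dx = 8/3 - 7*pi/3; the area of that piece is -8/3 + 7*pi/3.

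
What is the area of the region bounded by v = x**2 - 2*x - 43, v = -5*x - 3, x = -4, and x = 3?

1561/6

On [-4, 3], (x**2 - 2*x - 43) - (-5*x - 3) = x**2 + 3*x - 40 is ≤ 0 throughout, so the area is a single integral of |x**2 + 3*x - 40|.
∫[-4,3] (x**2 + 3*x - 40) dx = -1561/6; the area of that piece is 1561/6.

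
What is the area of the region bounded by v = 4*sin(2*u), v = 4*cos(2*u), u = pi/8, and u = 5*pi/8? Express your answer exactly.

4*sqrt(2)

On [pi/8, 5*pi/8], (4*sin(2*u)) - (4*cos(2*u)) = 4*sin(2*u) - 4*cos(2*u) is ≥ 0 throughout, so the area is a single integral of |4*sin(2*u) - 4*cos(2*u)|.
∫[pi/8,5*pi/8] (4*sin(2*u) - 4*cos(2*u)) du = 4*sqrt(2).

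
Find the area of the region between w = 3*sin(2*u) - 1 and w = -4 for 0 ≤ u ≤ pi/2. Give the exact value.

3 + 3*pi/2

On [0, pi/2], (3*sin(2*u) - 1) - (-4) = 3*sin(2*u) + 3 is ≥ 0 throughout, so the area is a single integral of |3*sin(2*u) + 3|.
∫[0,pi/2] (3*sin(2*u) + 3) du = 3 + 3*pi/2.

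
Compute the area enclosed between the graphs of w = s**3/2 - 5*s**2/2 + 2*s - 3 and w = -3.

71/12

Set the curves equal: s**3/2 - 5*s**2/2 + 2*s - 3 = -3, so s**3/2 - 5*s**2/2 + 2*s = 0, which factors as s*(s - 4)*(s - 1)/2 = 0. The curves meet at s = 0, 1, 4.
On [0, 1], w = s**3/2 - 5*s**2/2 + 2*s - 3 is on top; that piece has area ∫[0,1] (s**3/2 - 5*s**2/2 + 2*s) ds = 7/24.
On [1, 4], w = -3 is on top; that piece has area ∫[1,4] (-(s**3/2 - 5*s**2/2 + 2*s)) ds = 45/8.
Total enclosed area = 7/24 + 45/8 = 71/12.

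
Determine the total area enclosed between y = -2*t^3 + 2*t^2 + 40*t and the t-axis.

2521/6

The curve meets the t-axis where -2*t^3 + 2*t^2 + 40*t = 0, i.e. -2*t*(t - 5)*(t + 4) = 0, at t = -4, 0, 5.
On [-4, 0] the curve lies below the axis; ∫[-4,0] (-2*t^3 + 2*t^2 + 40*t) dt = -448/3, giving area 448/3.
On [0, 5] the curve lies above the axis; ∫[0,5] (-2*t^3 + 2*t^2 + 40*t) dt = 1625/6, giving area 1625/6.
Total area = 448/3 + 1625/6 = 2521/6.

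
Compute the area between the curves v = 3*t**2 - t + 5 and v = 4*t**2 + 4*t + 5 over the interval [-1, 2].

89/6

The difference (3*t**2 - t + 5) - (4*t**2 + 4*t + 5) = -t**2 - 5*t changes sign at t = 0 inside [-1, 2], so split the integral there.
∫[-1,0] (-t**2 - 5*t) dt = 13/6.
∫[0,2] (-t**2 - 5*t) dt = -38/3; the area of that piece is 38/3.
Total area = 13/6 + 38/3 = 89/6.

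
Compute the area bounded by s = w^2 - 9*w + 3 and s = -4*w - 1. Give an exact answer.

Both boundary curves give s as a function of w, so integrate with respect to w. Setting them equal: w^2 - 5*w + 4 = 0, i.e. (w - 4)*(w - 1) = 0, so they meet at w = 1, 4.
For w in [1, 4], s = w^2 - 9*w + 3 is on the left; area = ∫[1,4] (-(w^2 - 5*w + 4)) dw = 9/2.

9/2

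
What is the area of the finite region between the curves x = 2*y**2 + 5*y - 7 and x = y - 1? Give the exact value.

Both boundary curves give x as a function of y, so integrate with respect to y. Setting them equal: 2*y**2 + 4*y - 6 = 0, i.e. 2*(y - 1)*(y + 3) = 0, so they meet at y = -3, 1.
For y in [-3, 1], x = 2*y**2 + 5*y - 7 is on the left; area = ∫[-3,1] (-(2*y**2 + 4*y - 6)) dy = 64/3.

64/3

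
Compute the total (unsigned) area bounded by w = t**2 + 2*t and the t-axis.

The curve meets the t-axis where t**2 + 2*t = 0, i.e. t*(t + 2) = 0, at t = -2, 0.
On [-2, 0] the curve lies below the axis; ∫[-2,0] (t**2 + 2*t) dt = -4/3, giving area 4/3.

4/3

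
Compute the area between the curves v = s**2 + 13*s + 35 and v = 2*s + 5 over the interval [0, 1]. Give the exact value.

On [0, 1], (s**2 + 13*s + 35) - (2*s + 5) = s**2 + 11*s + 30 is ≥ 0 throughout, so the area is a single integral of |s**2 + 11*s + 30|.
∫[0,1] (s**2 + 11*s + 30) ds = 215/6.

215/6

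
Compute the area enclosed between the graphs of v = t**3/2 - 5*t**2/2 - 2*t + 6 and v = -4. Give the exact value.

Set the curves equal: t**3/2 - 5*t**2/2 - 2*t + 6 = -4, so t**3/2 - 5*t**2/2 - 2*t + 10 = 0, which factors as (t - 5)*(t - 2)*(t + 2)/2 = 0. The curves meet at t = -2, 2, 5.
On [-2, 2], v = t**3/2 - 5*t**2/2 - 2*t + 6 is on top; that piece has area ∫[-2,2] (t**3/2 - 5*t**2/2 - 2*t + 10) dt = 80/3.
On [2, 5], v = -4 is on top; that piece has area ∫[2,5] (-(t**3/2 - 5*t**2/2 - 2*t + 10)) dt = 99/8.
Total enclosed area = 80/3 + 99/8 = 937/24.

937/24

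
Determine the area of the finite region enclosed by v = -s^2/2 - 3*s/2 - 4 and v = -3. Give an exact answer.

1/12

Set the curves equal: -s^2/2 - 3*s/2 - 4 = -3, so -s^2/2 - 3*s/2 - 1 = 0, which factors as -(s + 1)*(s + 2)/2 = 0. The curves meet at s = -2, -1.
On [-2, -1], v = -s^2/2 - 3*s/2 - 4 is on top; that piece has area ∫[-2,-1] (-s^2/2 - 3*s/2 - 1) ds = 1/12.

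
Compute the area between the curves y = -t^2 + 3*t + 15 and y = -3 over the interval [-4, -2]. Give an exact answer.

The difference (-t^2 + 3*t + 15) - (-3) = -t^2 + 3*t + 18 changes sign at t = -3 inside [-4, -2], so split the integral there.
∫[-4,-3] (-t^2 + 3*t + 18) dt = -29/6; the area of that piece is 29/6.
∫[-3,-2] (-t^2 + 3*t + 18) dt = 25/6.
Total area = 29/6 + 25/6 = 9.

9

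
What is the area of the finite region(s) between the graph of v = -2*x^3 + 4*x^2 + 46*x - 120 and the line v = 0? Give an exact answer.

The curve meets the x-axis where -2*x^3 + 4*x^2 + 46*x - 120 = 0, i.e. -2*(x - 4)*(x - 3)*(x + 5) = 0, at x = -5, 3, 4.
On [-5, 3] the curve lies below the axis; ∫[-5,3] (-2*x^3 + 4*x^2 + 46*x - 120) dx = -2560/3, giving area 2560/3.
On [3, 4] the curve lies above the axis; ∫[3,4] (-2*x^3 + 4*x^2 + 46*x - 120) dx = 17/6, giving area 17/6.
Total area = 2560/3 + 17/6 = 5137/6.

5137/6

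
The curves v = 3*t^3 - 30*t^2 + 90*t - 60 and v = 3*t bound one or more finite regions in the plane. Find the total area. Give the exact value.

71/2

Set the curves equal: 3*t^3 - 30*t^2 + 90*t - 60 = 3*t, so 3*t^3 - 30*t^2 + 87*t - 60 = 0, which factors as 3*(t - 5)*(t - 4)*(t - 1) = 0. The curves meet at t = 1, 4, 5.
On [1, 4], v = 3*t^3 - 30*t^2 + 90*t - 60 is on top; that piece has area ∫[1,4] (3*t^3 - 30*t^2 + 87*t - 60) dt = 135/4.
On [4, 5], v = 3*t is on top; that piece has area ∫[4,5] (-(3*t^3 - 30*t^2 + 87*t - 60)) dt = 7/4.
Total enclosed area = 135/4 + 7/4 = 71/2.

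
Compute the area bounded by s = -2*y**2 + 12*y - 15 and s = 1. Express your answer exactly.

Both boundary curves give s as a function of y, so integrate with respect to y. Setting them equal: -2*y**2 + 12*y - 16 = 0, i.e. -2*(y - 4)*(y - 2) = 0, so they meet at y = 2, 4.
For y in [2, 4], s = -2*y**2 + 12*y - 15 is on the right; area = ∫[2,4] (-2*y**2 + 12*y - 16) dy = 8/3.

8/3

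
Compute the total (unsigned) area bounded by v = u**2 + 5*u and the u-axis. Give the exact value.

125/6

The curve meets the u-axis where u**2 + 5*u = 0, i.e. u*(u + 5) = 0, at u = -5, 0.
On [-5, 0] the curve lies below the axis; ∫[-5,0] (u**2 + 5*u) du = -125/6, giving area 125/6.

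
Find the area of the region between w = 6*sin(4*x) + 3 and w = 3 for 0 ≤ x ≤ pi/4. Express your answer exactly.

On [0, pi/4], (6*sin(4*x) + 3) - (3) = 6*sin(4*x) is ≥ 0 throughout, so the area is a single integral of |6*sin(4*x)|.
∫[0,pi/4] (6*sin(4*x)) dx = 3.

3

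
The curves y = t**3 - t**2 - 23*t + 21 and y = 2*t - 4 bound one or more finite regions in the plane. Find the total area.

1012/3

Set the curves equal: t**3 - t**2 - 23*t + 21 = 2*t - 4, so t**3 - t**2 - 25*t + 25 = 0, which factors as (t - 5)*(t - 1)*(t + 5) = 0. The curves meet at t = -5, 1, 5.
On [-5, 1], y = t**3 - t**2 - 23*t + 21 is on top; that piece has area ∫[-5,1] (t**3 - t**2 - 25*t + 25) dt = 252.
On [1, 5], y = 2*t - 4 is on top; that piece has area ∫[1,5] (-(t**3 - t**2 - 25*t + 25)) dt = 256/3.
Total enclosed area = 252 + 256/3 = 1012/3.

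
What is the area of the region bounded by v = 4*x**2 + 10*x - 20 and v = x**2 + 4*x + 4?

108

Set the curves equal: 4*x**2 + 10*x - 20 = x**2 + 4*x + 4, so 3*x**2 + 6*x - 24 = 0, which factors as 3*(x - 2)*(x + 4) = 0. The curves meet at x = -4, 2.
On [-4, 2], v = x**2 + 4*x + 4 is on top; that piece has area ∫[-4,2] (-(3*x**2 + 6*x - 24)) dx = 108.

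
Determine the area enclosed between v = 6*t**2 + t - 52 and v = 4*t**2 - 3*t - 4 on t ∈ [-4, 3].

On [-4, 3], (6*t**2 + t - 52) - (4*t**2 - 3*t - 4) = 2*t**2 + 4*t - 48 is ≤ 0 throughout, so the area is a single integral of |2*t**2 + 4*t - 48|.
∫[-4,3] (2*t**2 + 4*t - 48) dt = -868/3; the area of that piece is 868/3.

868/3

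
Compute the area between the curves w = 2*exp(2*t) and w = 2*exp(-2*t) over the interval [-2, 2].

-4 + 2*exp(-4) + 2*exp(4)

The difference (2*exp(2*t)) - (2*exp(-2*t)) = 2*exp(2*t) - 2*exp(-2*t) changes sign at t = 0 inside [-2, 2], so split the integral there.
∫[-2,0] (2*exp(2*t) - 2*exp(-2*t)) dt = -exp(4) - exp(-4) + 2; the area of that piece is -2 + exp(-4) + exp(4).
∫[0,2] (2*exp(2*t) - 2*exp(-2*t)) dt = -2 + exp(-4) + exp(4).
Total area = (-2 + exp(-4) + exp(4)) + (-2 + exp(-4) + exp(4)) = -4 + 2*exp(-4) + 2*exp(4).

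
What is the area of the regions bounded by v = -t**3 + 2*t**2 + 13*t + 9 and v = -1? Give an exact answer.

1741/12

Set the curves equal: -t**3 + 2*t**2 + 13*t + 9 = -1, so -t**3 + 2*t**2 + 13*t + 10 = 0, which factors as -(t - 5)*(t + 1)*(t + 2) = 0. The curves meet at t = -2, -1, 5.
On [-2, -1], v = -1 is on top; that piece has area ∫[-2,-1] (-(-t**3 + 2*t**2 + 13*t + 10)) dt = 13/12.
On [-1, 5], v = -t**3 + 2*t**2 + 13*t + 9 is on top; that piece has area ∫[-1,5] (-t**3 + 2*t**2 + 13*t + 10) dt = 144.
Total enclosed area = 13/12 + 144 = 1741/12.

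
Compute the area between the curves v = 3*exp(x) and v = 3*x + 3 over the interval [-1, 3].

On [-1, 3], (3*exp(x)) - (3*x + 3) = -3*x + 3*exp(x) - 3 is ≥ 0 throughout, so the area is a single integral of |-3*x + 3*exp(x) - 3|.
∫[-1,3] (-3*x + 3*exp(x) - 3) dx = -24 - 3*exp(-1) + 3*exp(3).

-24 - 3*exp(-1) + 3*exp(3)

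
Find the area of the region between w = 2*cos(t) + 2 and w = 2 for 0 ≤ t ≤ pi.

The difference (2*cos(t) + 2) - (2) = 2*cos(t) changes sign at t = pi/2 inside [0, pi], so split the integral there.
∫[0,pi/2] (2*cos(t)) dt = 2.
∫[pi/2,pi] (2*cos(t)) dt = -2; the area of that piece is 2.
Total area = 2 + 2 = 4.

4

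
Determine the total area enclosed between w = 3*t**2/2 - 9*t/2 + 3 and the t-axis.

1/4

The curve meets the t-axis where 3*t**2/2 - 9*t/2 + 3 = 0, i.e. 3*(t - 2)*(t - 1)/2 = 0, at t = 1, 2.
On [1, 2] the curve lies below the axis; ∫[1,2] (3*t**2/2 - 9*t/2 + 3) dt = -1/4, giving area 1/4.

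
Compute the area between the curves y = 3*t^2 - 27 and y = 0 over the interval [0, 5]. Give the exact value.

The difference (3*t^2 - 27) - (0) = 3*t^2 - 27 changes sign at t = 3 inside [0, 5], so split the integral there.
∫[0,3] (3*t^2 - 27) dt = -54; the area of that piece is 54.
∫[3,5] (3*t^2 - 27) dt = 44.
Total area = 54 + 44 = 98.

98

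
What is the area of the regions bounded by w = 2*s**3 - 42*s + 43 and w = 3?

Set the curves equal: 2*s**3 - 42*s + 43 = 3, so 2*s**3 - 42*s + 40 = 0, which factors as 2*(s - 4)*(s - 1)*(s + 5) = 0. The curves meet at s = -5, 1, 4.
On [-5, 1], w = 2*s**3 - 42*s + 43 is on top; that piece has area ∫[-5,1] (2*s**3 - 42*s + 40) ds = 432.
On [1, 4], w = 3 is on top; that piece has area ∫[1,4] (-(2*s**3 - 42*s + 40)) ds = 135/2.
Total enclosed area = 432 + 135/2 = 999/2.

999/2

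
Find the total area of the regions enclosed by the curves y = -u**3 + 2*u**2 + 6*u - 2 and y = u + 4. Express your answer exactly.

Set the curves equal: -u**3 + 2*u**2 + 6*u - 2 = u + 4, so -u**3 + 2*u**2 + 5*u - 6 = 0, which factors as -(u - 3)*(u - 1)*(u + 2) = 0. The curves meet at u = -2, 1, 3.
On [-2, 1], y = u + 4 is on top; that piece has area ∫[-2,1] (-(-u**3 + 2*u**2 + 5*u - 6)) du = 63/4.
On [1, 3], y = -u**3 + 2*u**2 + 6*u - 2 is on top; that piece has area ∫[1,3] (-u**3 + 2*u**2 + 5*u - 6) du = 16/3.
Total enclosed area = 63/4 + 16/3 = 253/12.

253/12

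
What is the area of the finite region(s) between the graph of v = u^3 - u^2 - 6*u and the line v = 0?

253/12

The curve meets the u-axis where u^3 - u^2 - 6*u = 0, i.e. u*(u - 3)*(u + 2) = 0, at u = -2, 0, 3.
On [-2, 0] the curve lies above the axis; ∫[-2,0] (u^3 - u^2 - 6*u) du = 16/3, giving area 16/3.
On [0, 3] the curve lies below the axis; ∫[0,3] (u^3 - u^2 - 6*u) du = -63/4, giving area 63/4.
Total area = 16/3 + 63/4 = 253/12.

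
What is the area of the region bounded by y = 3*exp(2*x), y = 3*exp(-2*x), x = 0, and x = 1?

On [0, 1], (3*exp(2*x)) - (3*exp(-2*x)) = 3*exp(2*x) - 3*exp(-2*x) is ≥ 0 throughout, so the area is a single integral of |3*exp(2*x) - 3*exp(-2*x)|.
∫[0,1] (3*exp(2*x) - 3*exp(-2*x)) dx = -3 + 3*exp(-2)/2 + 3*exp(2)/2.

-3 + 3*exp(-2)/2 + 3*exp(2)/2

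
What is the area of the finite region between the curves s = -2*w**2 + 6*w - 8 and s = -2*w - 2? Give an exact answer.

Both boundary curves give s as a function of w, so integrate with respect to w. Setting them equal: -2*w**2 + 8*w - 6 = 0, i.e. -2*(w - 3)*(w - 1) = 0, so they meet at w = 1, 3.
For w in [1, 3], s = -2*w**2 + 6*w - 8 is on the right; area = ∫[1,3] (-2*w**2 + 8*w - 6) dw = 8/3.

8/3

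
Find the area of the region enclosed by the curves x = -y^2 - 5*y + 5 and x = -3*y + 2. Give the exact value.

Both boundary curves give x as a function of y, so integrate with respect to y. Setting them equal: -y^2 - 2*y + 3 = 0, i.e. -(y - 1)*(y + 3) = 0, so they meet at y = -3, 1.
For y in [-3, 1], x = -y^2 - 5*y + 5 is on the right; area = ∫[-3,1] (-y^2 - 2*y + 3) dy = 32/3.

32/3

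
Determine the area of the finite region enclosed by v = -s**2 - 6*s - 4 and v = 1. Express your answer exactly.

Set the curves equal: -s**2 - 6*s - 4 = 1, so -s**2 - 6*s - 5 = 0, which factors as -(s + 1)*(s + 5) = 0. The curves meet at s = -5, -1.
On [-5, -1], v = -s**2 - 6*s - 4 is on top; that piece has area ∫[-5,-1] (-s**2 - 6*s - 5) ds = 32/3.

32/3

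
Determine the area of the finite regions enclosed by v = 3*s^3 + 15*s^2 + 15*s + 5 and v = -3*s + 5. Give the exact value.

37/4

Set the curves equal: 3*s^3 + 15*s^2 + 15*s + 5 = -3*s + 5, so 3*s^3 + 15*s^2 + 18*s = 0, which factors as 3*s*(s + 2)*(s + 3) = 0. The curves meet at s = -3, -2, 0.
On [-3, -2], v = 3*s^3 + 15*s^2 + 15*s + 5 is on top; that piece has area ∫[-3,-2] (3*s^3 + 15*s^2 + 18*s) ds = 5/4.
On [-2, 0], v = -3*s + 5 is on top; that piece has area ∫[-2,0] (-(3*s^3 + 15*s^2 + 18*s)) ds = 8.
Total enclosed area = 5/4 + 8 = 37/4.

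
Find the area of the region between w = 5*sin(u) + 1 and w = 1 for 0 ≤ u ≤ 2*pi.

The difference (5*sin(u) + 1) - (1) = 5*sin(u) changes sign at u = pi inside [0, 2*pi], so split the integral there.
∫[0,pi] (5*sin(u)) du = 10.
∫[pi,2*pi] (5*sin(u)) du = -10; the area of that piece is 10.
Total area = 10 + 10 = 20.

20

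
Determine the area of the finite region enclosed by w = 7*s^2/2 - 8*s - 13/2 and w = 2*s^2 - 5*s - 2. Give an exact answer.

16

Set the curves equal: 7*s^2/2 - 8*s - 13/2 = 2*s^2 - 5*s - 2, so 3*s^2/2 - 3*s - 9/2 = 0, which factors as 3*(s - 3)*(s + 1)/2 = 0. The curves meet at s = -1, 3.
On [-1, 3], w = 2*s^2 - 5*s - 2 is on top; that piece has area ∫[-1,3] (-(3*s^2/2 - 3*s - 9/2)) ds = 16.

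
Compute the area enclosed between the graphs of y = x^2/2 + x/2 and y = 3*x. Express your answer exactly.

Set the curves equal: x^2/2 + x/2 = 3*x, so x^2/2 - 5*x/2 = 0, which factors as x*(x - 5)/2 = 0. The curves meet at x = 0, 5.
On [0, 5], y = 3*x is on top; that piece has area ∫[0,5] (-(x^2/2 - 5*x/2)) dx = 125/12.

125/12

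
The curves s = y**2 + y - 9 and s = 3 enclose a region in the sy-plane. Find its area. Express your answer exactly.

Both boundary curves give s as a function of y, so integrate with respect to y. Setting them equal: y**2 + y - 12 = 0, i.e. (y - 3)*(y + 4) = 0, so they meet at y = -4, 3.
For y in [-4, 3], s = y**2 + y - 9 is on the left; area = ∫[-4,3] (-(y**2 + y - 12)) dy = 343/6.

343/6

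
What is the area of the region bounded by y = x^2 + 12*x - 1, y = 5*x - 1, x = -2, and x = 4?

266/3

The difference (x^2 + 12*x - 1) - (5*x - 1) = x^2 + 7*x changes sign at x = 0 inside [-2, 4], so split the integral there.
∫[-2,0] (x^2 + 7*x) dx = -34/3; the area of that piece is 34/3.
∫[0,4] (x^2 + 7*x) dx = 232/3.
Total area = 34/3 + 232/3 = 266/3.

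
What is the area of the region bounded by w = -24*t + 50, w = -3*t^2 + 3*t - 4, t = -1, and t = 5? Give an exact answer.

The difference (-24*t + 50) - (-3*t^2 + 3*t - 4) = 3*t^2 - 27*t + 54 changes sign at t = 3 inside [-1, 5], so split the integral there.
∫[-1,3] (3*t^2 - 27*t + 54) dt = 136.
∫[3,5] (3*t^2 - 27*t + 54) dt = -10; the area of that piece is 10.
Total area = 136 + 10 = 146.

146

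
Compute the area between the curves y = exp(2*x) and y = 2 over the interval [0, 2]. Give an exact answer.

The difference (exp(2*x)) - (2) = exp(2*x) - 2 changes sign at x = log(2)/2 inside [0, 2], so split the integral there.
∫[0,log(2)/2] (exp(2*x) - 2) dx = 1/2 - log(2); the area of that piece is -1/2 + log(2).
∫[log(2)/2,2] (exp(2*x) - 2) dx = -5 + log(2) + exp(4)/2.
Total area = (-1/2 + log(2)) + (-5 + log(2) + exp(4)/2) = -11/2 + 2*log(2) + exp(4)/2.

-11/2 + 2*log(2) + exp(4)/2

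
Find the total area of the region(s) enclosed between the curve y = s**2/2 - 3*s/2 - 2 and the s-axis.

The curve meets the s-axis where s**2/2 - 3*s/2 - 2 = 0, i.e. (s - 4)*(s + 1)/2 = 0, at s = -1, 4.
On [-1, 4] the curve lies below the axis; ∫[-1,4] (s**2/2 - 3*s/2 - 2) ds = -125/12, giving area 125/12.

125/12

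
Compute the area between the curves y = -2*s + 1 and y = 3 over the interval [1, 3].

On [1, 3], (-2*s + 1) - (3) = -2*s - 2 is ≤ 0 throughout, so the area is a single integral of |-2*s - 2|.
∫[1,3] (-2*s - 2) ds = -12; the area of that piece is 12.

12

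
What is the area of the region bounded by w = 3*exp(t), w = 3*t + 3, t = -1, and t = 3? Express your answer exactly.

-24 - 3*exp(-1) + 3*exp(3)

On [-1, 3], (3*exp(t)) - (3*t + 3) = -3*t + 3*exp(t) - 3 is ≥ 0 throughout, so the area is a single integral of |-3*t + 3*exp(t) - 3|.
∫[-1,3] (-3*t + 3*exp(t) - 3) dt = -24 - 3*exp(-1) + 3*exp(3).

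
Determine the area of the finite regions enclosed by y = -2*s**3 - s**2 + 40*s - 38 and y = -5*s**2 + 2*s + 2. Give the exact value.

Set the curves equal: -2*s**3 - s**2 + 40*s - 38 = -5*s**2 + 2*s + 2, so -2*s**3 + 4*s**2 + 38*s - 40 = 0, which factors as -2*(s - 5)*(s - 1)*(s + 4) = 0. The curves meet at s = -4, 1, 5.
On [-4, 1], y = -5*s**2 + 2*s + 2 is on top; that piece has area ∫[-4,1] (-(-2*s**3 + 4*s**2 + 38*s - 40)) ds = 1625/6.
On [1, 5], y = -2*s**3 - s**2 + 40*s - 38 is on top; that piece has area ∫[1,5] (-2*s**3 + 4*s**2 + 38*s - 40) ds = 448/3.
Total enclosed area = 1625/6 + 448/3 = 2521/6.

2521/6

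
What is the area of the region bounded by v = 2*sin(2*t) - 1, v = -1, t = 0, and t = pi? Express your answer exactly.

4

The difference (2*sin(2*t) - 1) - (-1) = 2*sin(2*t) changes sign at t = pi/2 inside [0, pi], so split the integral there.
∫[0,pi/2] (2*sin(2*t)) dt = 2.
∫[pi/2,pi] (2*sin(2*t)) dt = -2; the area of that piece is 2.
Total area = 2 + 2 = 4.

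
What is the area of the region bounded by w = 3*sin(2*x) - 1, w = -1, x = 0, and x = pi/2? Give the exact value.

On [0, pi/2], (3*sin(2*x) - 1) - (-1) = 3*sin(2*x) is ≥ 0 throughout, so the area is a single integral of |3*sin(2*x)|.
∫[0,pi/2] (3*sin(2*x)) dx = 3.

3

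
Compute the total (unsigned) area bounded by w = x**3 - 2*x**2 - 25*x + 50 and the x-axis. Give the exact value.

The curve meets the x-axis where x**3 - 2*x**2 - 25*x + 50 = 0, i.e. (x - 5)*(x - 2)*(x + 5) = 0, at x = -5, 2, 5.
On [-5, 2] the curve lies above the axis; ∫[-5,2] (x**3 - 2*x**2 - 25*x + 50) dx = 4459/12, giving area 4459/12.
On [2, 5] the curve lies below the axis; ∫[2,5] (x**3 - 2*x**2 - 25*x + 50) dx = -153/4, giving area 153/4.
Total area = 4459/12 + 153/4 = 2459/6.

2459/6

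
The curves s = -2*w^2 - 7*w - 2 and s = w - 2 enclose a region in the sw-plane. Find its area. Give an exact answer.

64/3

Both boundary curves give s as a function of w, so integrate with respect to w. Setting them equal: -2*w^2 - 8*w = 0, i.e. -2*w*(w + 4) = 0, so they meet at w = -4, 0.
For w in [-4, 0], s = -2*w^2 - 7*w - 2 is on the right; area = ∫[-4,0] (-2*w^2 - 8*w) dw = 64/3.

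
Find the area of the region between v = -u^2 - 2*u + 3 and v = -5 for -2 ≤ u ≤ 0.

52/3

On [-2, 0], (-u^2 - 2*u + 3) - (-5) = -u^2 - 2*u + 8 is ≥ 0 throughout, so the area is a single integral of |-u^2 - 2*u + 8|.
∫[-2,0] (-u^2 - 2*u + 8) du = 52/3.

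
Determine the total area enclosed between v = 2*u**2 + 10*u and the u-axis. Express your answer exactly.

The curve meets the u-axis where 2*u**2 + 10*u = 0, i.e. 2*u*(u + 5) = 0, at u = -5, 0.
On [-5, 0] the curve lies below the axis; ∫[-5,0] (2*u**2 + 10*u) du = -125/3, giving area 125/3.

125/3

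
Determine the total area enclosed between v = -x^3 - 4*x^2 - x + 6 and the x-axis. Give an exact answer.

The curve meets the x-axis where -x^3 - 4*x^2 - x + 6 = 0, i.e. -(x - 1)*(x + 2)*(x + 3) = 0, at x = -3, -2, 1.
On [-3, -2] the curve lies below the axis; ∫[-3,-2] (-x^3 - 4*x^2 - x + 6) dx = -7/12, giving area 7/12.
On [-2, 1] the curve lies above the axis; ∫[-2,1] (-x^3 - 4*x^2 - x + 6) dx = 45/4, giving area 45/4.
Total area = 7/12 + 45/4 = 71/6.

71/6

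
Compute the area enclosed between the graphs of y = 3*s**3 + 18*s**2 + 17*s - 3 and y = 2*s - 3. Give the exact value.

Set the curves equal: 3*s**3 + 18*s**2 + 17*s - 3 = 2*s - 3, so 3*s**3 + 18*s**2 + 15*s = 0, which factors as 3*s*(s + 1)*(s + 5) = 0. The curves meet at s = -5, -1, 0.
On [-5, -1], y = 3*s**3 + 18*s**2 + 17*s - 3 is on top; that piece has area ∫[-5,-1] (3*s**3 + 18*s**2 + 15*s) ds = 96.
On [-1, 0], y = 2*s - 3 is on top; that piece has area ∫[-1,0] (-(3*s**3 + 18*s**2 + 15*s)) ds = 9/4.
Total enclosed area = 96 + 9/4 = 393/4.

393/4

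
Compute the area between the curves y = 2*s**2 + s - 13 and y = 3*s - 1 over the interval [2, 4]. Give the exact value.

The difference (2*s**2 + s - 13) - (3*s - 1) = 2*s**2 - 2*s - 12 changes sign at s = 3 inside [2, 4], so split the integral there.
∫[2,3] (2*s**2 - 2*s - 12) ds = -13/3; the area of that piece is 13/3.
∫[3,4] (2*s**2 - 2*s - 12) ds = 17/3.
Total area = 13/3 + 17/3 = 10.

10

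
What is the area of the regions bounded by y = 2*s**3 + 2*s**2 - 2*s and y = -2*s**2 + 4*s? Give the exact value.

Set the curves equal: 2*s**3 + 2*s**2 - 2*s = -2*s**2 + 4*s, so 2*s**3 + 4*s**2 - 6*s = 0, which factors as 2*s*(s - 1)*(s + 3) = 0. The curves meet at s = -3, 0, 1.
On [-3, 0], y = 2*s**3 + 2*s**2 - 2*s is on top; that piece has area ∫[-3,0] (2*s**3 + 4*s**2 - 6*s) ds = 45/2.
On [0, 1], y = -2*s**2 + 4*s is on top; that piece has area ∫[0,1] (-(2*s**3 + 4*s**2 - 6*s)) ds = 7/6.
Total enclosed area = 45/2 + 7/6 = 71/3.

71/3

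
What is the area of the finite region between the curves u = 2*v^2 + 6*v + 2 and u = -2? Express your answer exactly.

Both boundary curves give u as a function of v, so integrate with respect to v. Setting them equal: 2*v^2 + 6*v + 4 = 0, i.e. 2*(v + 1)*(v + 2) = 0, so they meet at v = -2, -1.
For v in [-2, -1], u = 2*v^2 + 6*v + 2 is on the left; area = ∫[-2,-1] (-(2*v^2 + 6*v + 4)) dv = 1/3.

1/3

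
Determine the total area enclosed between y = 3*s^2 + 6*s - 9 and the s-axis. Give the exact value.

The curve meets the s-axis where 3*s^2 + 6*s - 9 = 0, i.e. 3*(s - 1)*(s + 3) = 0, at s = -3, 1.
On [-3, 1] the curve lies below the axis; ∫[-3,1] (3*s^2 + 6*s - 9) ds = -32, giving area 32.

32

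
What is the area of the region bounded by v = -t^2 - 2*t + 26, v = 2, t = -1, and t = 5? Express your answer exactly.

The difference (-t^2 - 2*t + 26) - (2) = -t^2 - 2*t + 24 changes sign at t = 4 inside [-1, 5], so split the integral there.
∫[-1,4] (-t^2 - 2*t + 24) dt = 250/3.
∫[4,5] (-t^2 - 2*t + 24) dt = -16/3; the area of that piece is 16/3.
Total area = 250/3 + 16/3 = 266/3.

266/3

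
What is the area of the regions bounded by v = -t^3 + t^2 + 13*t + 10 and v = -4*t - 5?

568/3

Set the curves equal: -t^3 + t^2 + 13*t + 10 = -4*t - 5, so -t^3 + t^2 + 17*t + 15 = 0, which factors as -(t - 5)*(t + 1)*(t + 3) = 0. The curves meet at t = -3, -1, 5.
On [-3, -1], v = -4*t - 5 is on top; that piece has area ∫[-3,-1] (-(-t^3 + t^2 + 17*t + 15)) dt = 28/3.
On [-1, 5], v = -t^3 + t^2 + 13*t + 10 is on top; that piece has area ∫[-1,5] (-t^3 + t^2 + 17*t + 15) dt = 180.
Total enclosed area = 28/3 + 180 = 568/3.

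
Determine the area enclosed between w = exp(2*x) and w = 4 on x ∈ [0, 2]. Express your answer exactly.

-23/2 + 8*log(2) + exp(4)/2

The difference (exp(2*x)) - (4) = exp(2*x) - 4 changes sign at x = log(2) inside [0, 2], so split the integral there.
∫[0,log(2)] (exp(2*x) - 4) dx = 3/2 - log(16); the area of that piece is -3/2 + log(16).
∫[log(2),2] (exp(2*x) - 4) dx = -10 + 4*log(2) + exp(4)/2.
Total area = (-3/2 + log(16)) + (-10 + 4*log(2) + exp(4)/2) = -23/2 + 8*log(2) + exp(4)/2.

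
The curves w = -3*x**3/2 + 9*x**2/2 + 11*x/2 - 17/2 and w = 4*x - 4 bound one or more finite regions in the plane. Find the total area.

Set the curves equal: -3*x**3/2 + 9*x**2/2 + 11*x/2 - 17/2 = 4*x - 4, so -3*x**3/2 + 9*x**2/2 + 3*x/2 - 9/2 = 0, which factors as -3*(x - 3)*(x - 1)*(x + 1)/2 = 0. The curves meet at x = -1, 1, 3.
On [-1, 1], w = 4*x - 4 is on top; that piece has area ∫[-1,1] (-(-3*x**3/2 + 9*x**2/2 + 3*x/2 - 9/2)) dx = 6.
On [1, 3], w = -3*x**3/2 + 9*x**2/2 + 11*x/2 - 17/2 is on top; that piece has area ∫[1,3] (-3*x**3/2 + 9*x**2/2 + 3*x/2 - 9/2) dx = 6.
Total enclosed area = 6 + 6 = 12.

12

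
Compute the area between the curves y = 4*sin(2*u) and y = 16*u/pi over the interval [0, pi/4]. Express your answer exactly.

On [0, pi/4], (4*sin(2*u)) - (16*u/pi) = -16*u/pi + 4*sin(2*u) is ≥ 0 throughout, so the area is a single integral of |-16*u/pi + 4*sin(2*u)|.
∫[0,pi/4] (-16*u/pi + 4*sin(2*u)) du = 2 - pi/2.

2 - pi/2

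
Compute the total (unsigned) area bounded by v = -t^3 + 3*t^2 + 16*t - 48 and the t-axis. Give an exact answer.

517/2

The curve meets the t-axis where -t^3 + 3*t^2 + 16*t - 48 = 0, i.e. -(t - 4)*(t - 3)*(t + 4) = 0, at t = -4, 3, 4.
On [-4, 3] the curve lies below the axis; ∫[-4,3] (-t^3 + 3*t^2 + 16*t - 48) dt = -1029/4, giving area 1029/4.
On [3, 4] the curve lies above the axis; ∫[3,4] (-t^3 + 3*t^2 + 16*t - 48) dt = 5/4, giving area 5/4.
Total area = 1029/4 + 5/4 = 517/2.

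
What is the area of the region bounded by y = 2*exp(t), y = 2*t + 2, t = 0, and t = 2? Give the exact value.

-10 + 2*exp(2)

On [0, 2], (2*exp(t)) - (2*t + 2) = -2*t + 2*exp(t) - 2 is ≥ 0 throughout, so the area is a single integral of |-2*t + 2*exp(t) - 2|.
∫[0,2] (-2*t + 2*exp(t) - 2) dt = -10 + 2*exp(2).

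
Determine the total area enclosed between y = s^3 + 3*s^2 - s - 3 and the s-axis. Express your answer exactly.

8

The curve meets the s-axis where s^3 + 3*s^2 - s - 3 = 0, i.e. (s - 1)*(s + 1)*(s + 3) = 0, at s = -3, -1, 1.
On [-3, -1] the curve lies above the axis; ∫[-3,-1] (s^3 + 3*s^2 - s - 3) ds = 4, giving area 4.
On [-1, 1] the curve lies below the axis; ∫[-1,1] (s^3 + 3*s^2 - s - 3) ds = -4, giving area 4.
Total area = 4 + 4 = 8.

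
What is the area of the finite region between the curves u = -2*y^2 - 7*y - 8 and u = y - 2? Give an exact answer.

8/3

Both boundary curves give u as a function of y, so integrate with respect to y. Setting them equal: -2*y^2 - 8*y - 6 = 0, i.e. -2*(y + 1)*(y + 3) = 0, so they meet at y = -3, -1.
For y in [-3, -1], u = -2*y^2 - 7*y - 8 is on the right; area = ∫[-3,-1] (-2*y^2 - 8*y - 6) dy = 8/3.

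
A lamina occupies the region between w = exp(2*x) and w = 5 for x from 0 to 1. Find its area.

The difference (exp(2*x)) - (5) = exp(2*x) - 5 changes sign at x = log(5)/2 inside [0, 1], so split the integral there.
∫[0,log(5)/2] (exp(2*x) - 5) dx = 2 - 5*log(5)/2; the area of that piece is -2 + 5*log(5)/2.
∫[log(5)/2,1] (exp(2*x) - 5) dx = -15/2 + exp(2)/2 + 5*log(5)/2.
Total area = (-2 + 5*log(5)/2) + (-15/2 + exp(2)/2 + 5*log(5)/2) = -19/2 + exp(2)/2 + 5*log(5).

-19/2 + exp(2)/2 + 5*log(5)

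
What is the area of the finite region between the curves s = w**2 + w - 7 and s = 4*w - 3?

Both boundary curves give s as a function of w, so integrate with respect to w. Setting them equal: w**2 - 3*w - 4 = 0, i.e. (w - 4)*(w + 1) = 0, so they meet at w = -1, 4.
For w in [-1, 4], s = w**2 + w - 7 is on the left; area = ∫[-1,4] (-(w**2 - 3*w - 4)) dw = 125/6.

125/6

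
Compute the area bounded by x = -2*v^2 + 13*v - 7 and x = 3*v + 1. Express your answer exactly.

9

Both boundary curves give x as a function of v, so integrate with respect to v. Setting them equal: -2*v^2 + 10*v - 8 = 0, i.e. -2*(v - 4)*(v - 1) = 0, so they meet at v = 1, 4.
For v in [1, 4], x = -2*v^2 + 13*v - 7 is on the right; area = ∫[1,4] (-2*v^2 + 10*v - 8) dv = 9.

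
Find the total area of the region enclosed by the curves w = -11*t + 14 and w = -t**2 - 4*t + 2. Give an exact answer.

1/6

Set the curves equal: -11*t + 14 = -t**2 - 4*t + 2, so t**2 - 7*t + 12 = 0, which factors as (t - 4)*(t - 3) = 0. The curves meet at t = 3, 4.
On [3, 4], w = -t**2 - 4*t + 2 is on top; that piece has area ∫[3,4] (-(t**2 - 7*t + 12)) dt = 1/6.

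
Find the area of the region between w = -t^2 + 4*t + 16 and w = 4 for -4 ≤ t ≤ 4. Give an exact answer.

272/3

The difference (-t^2 + 4*t + 16) - (4) = -t^2 + 4*t + 12 changes sign at t = -2 inside [-4, 4], so split the integral there.
∫[-4,-2] (-t^2 + 4*t + 12) dt = -56/3; the area of that piece is 56/3.
∫[-2,4] (-t^2 + 4*t + 12) dt = 72.
Total area = 56/3 + 72 = 272/3.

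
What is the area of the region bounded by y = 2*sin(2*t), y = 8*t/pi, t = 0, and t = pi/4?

On [0, pi/4], (2*sin(2*t)) - (8*t/pi) = -8*t/pi + 2*sin(2*t) is ≥ 0 throughout, so the area is a single integral of |-8*t/pi + 2*sin(2*t)|.
∫[0,pi/4] (-8*t/pi + 2*sin(2*t)) dt = 1 - pi/4.

1 - pi/4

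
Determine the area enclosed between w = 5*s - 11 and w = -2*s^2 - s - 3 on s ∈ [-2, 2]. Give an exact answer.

98/3

The difference (5*s - 11) - (-2*s^2 - s - 3) = 2*s^2 + 6*s - 8 changes sign at s = 1 inside [-2, 2], so split the integral there.
∫[-2,1] (2*s^2 + 6*s - 8) ds = -27; the area of that piece is 27.
∫[1,2] (2*s^2 + 6*s - 8) ds = 17/3.
Total area = 27 + 17/3 = 98/3.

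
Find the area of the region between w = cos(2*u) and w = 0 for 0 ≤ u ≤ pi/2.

1

The difference (cos(2*u)) - (0) = cos(2*u) changes sign at u = pi/4 inside [0, pi/2], so split the integral there.
∫[0,pi/4] (cos(2*u)) du = 1/2.
∫[pi/4,pi/2] (cos(2*u)) du = -1/2; the area of that piece is 1/2.
Total area = 1/2 + 1/2 = 1.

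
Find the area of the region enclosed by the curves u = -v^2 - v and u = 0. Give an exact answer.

1/6

Both boundary curves give u as a function of v, so integrate with respect to v. Setting them equal: -v^2 - v = 0, i.e. -v*(v + 1) = 0, so they meet at v = -1, 0.
For v in [-1, 0], u = -v^2 - v is on the right; area = ∫[-1,0] (-v^2 - v) dv = 1/6.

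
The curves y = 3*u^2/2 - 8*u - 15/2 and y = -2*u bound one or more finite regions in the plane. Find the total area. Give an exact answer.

Set the curves equal: 3*u^2/2 - 8*u - 15/2 = -2*u, so 3*u^2/2 - 6*u - 15/2 = 0, which factors as 3*(u - 5)*(u + 1)/2 = 0. The curves meet at u = -1, 5.
On [-1, 5], y = -2*u is on top; that piece has area ∫[-1,5] (-(3*u^2/2 - 6*u - 15/2)) du = 54.

54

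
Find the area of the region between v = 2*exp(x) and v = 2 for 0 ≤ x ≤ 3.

-8 + 2*exp(3)

On [0, 3], (2*exp(x)) - (2) = 2*exp(x) - 2 is ≥ 0 throughout, so the area is a single integral of |2*exp(x) - 2|.
∫[0,3] (2*exp(x) - 2) dx = -8 + 2*exp(3).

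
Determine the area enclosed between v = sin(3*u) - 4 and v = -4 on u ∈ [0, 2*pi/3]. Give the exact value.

4/3

The difference (sin(3*u) - 4) - (-4) = sin(3*u) changes sign at u = pi/3 inside [0, 2*pi/3], so split the integral there.
∫[0,pi/3] (sin(3*u)) du = 2/3.
∫[pi/3,2*pi/3] (sin(3*u)) du = -2/3; the area of that piece is 2/3.
Total area = 2/3 + 2/3 = 4/3.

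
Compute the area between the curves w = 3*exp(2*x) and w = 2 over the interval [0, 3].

On [0, 3], (3*exp(2*x)) - (2) = 3*exp(2*x) - 2 is ≥ 0 throughout, so the area is a single integral of |3*exp(2*x) - 2|.
∫[0,3] (3*exp(2*x) - 2) dx = -15/2 + 3*exp(6)/2.

-15/2 + 3*exp(6)/2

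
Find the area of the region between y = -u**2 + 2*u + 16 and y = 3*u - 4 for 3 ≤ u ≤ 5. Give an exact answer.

The difference (-u**2 + 2*u + 16) - (3*u - 4) = -u**2 - u + 20 changes sign at u = 4 inside [3, 5], so split the integral there.
∫[3,4] (-u**2 - u + 20) du = 25/6.
∫[4,5] (-u**2 - u + 20) du = -29/6; the area of that piece is 29/6.
Total area = 25/6 + 29/6 = 9.

9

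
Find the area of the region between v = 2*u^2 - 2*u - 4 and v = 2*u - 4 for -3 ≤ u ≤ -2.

68/3

On [-3, -2], (2*u^2 - 2*u - 4) - (2*u - 4) = 2*u^2 - 4*u is ≥ 0 throughout, so the area is a single integral of |2*u^2 - 4*u|.
∫[-3,-2] (2*u^2 - 4*u) du = 68/3.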